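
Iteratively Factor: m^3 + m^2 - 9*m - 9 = (m + 3)*(m^2 - 2*m - 3) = (m + 1)*(m + 3)*(m - 3)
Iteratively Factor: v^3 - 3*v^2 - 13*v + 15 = (v - 1)*(v^2 - 2*v - 15) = (v - 1)*(v + 3)*(v - 5)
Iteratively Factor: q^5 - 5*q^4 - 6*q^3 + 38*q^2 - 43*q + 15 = (q - 1)*(q^4 - 4*q^3 - 10*q^2 + 28*q - 15) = (q - 1)*(q + 3)*(q^3 - 7*q^2 + 11*q - 5) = (q - 5)*(q - 1)*(q + 3)*(q^2 - 2*q + 1) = (q - 5)*(q - 1)^2*(q + 3)*(q - 1)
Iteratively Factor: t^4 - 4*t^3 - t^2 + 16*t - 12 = (t - 1)*(t^3 - 3*t^2 - 4*t + 12) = (t - 1)*(t + 2)*(t^2 - 5*t + 6) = (t - 2)*(t - 1)*(t + 2)*(t - 3)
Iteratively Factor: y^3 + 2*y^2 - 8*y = (y + 4)*(y^2 - 2*y) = (y - 2)*(y + 4)*(y)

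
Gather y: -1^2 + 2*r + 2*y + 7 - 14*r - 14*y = -12*r - 12*y + 6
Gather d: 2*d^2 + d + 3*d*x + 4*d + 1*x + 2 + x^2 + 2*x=2*d^2 + d*(3*x + 5) + x^2 + 3*x + 2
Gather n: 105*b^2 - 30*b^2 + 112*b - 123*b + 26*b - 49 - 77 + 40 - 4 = 75*b^2 + 15*b - 90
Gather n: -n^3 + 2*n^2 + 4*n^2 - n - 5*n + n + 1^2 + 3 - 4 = -n^3 + 6*n^2 - 5*n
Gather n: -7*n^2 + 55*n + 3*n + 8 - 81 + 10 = -7*n^2 + 58*n - 63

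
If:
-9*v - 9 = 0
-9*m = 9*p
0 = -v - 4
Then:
No Solution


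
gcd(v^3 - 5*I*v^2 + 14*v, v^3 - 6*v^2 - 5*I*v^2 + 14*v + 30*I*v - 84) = v^2 - 5*I*v + 14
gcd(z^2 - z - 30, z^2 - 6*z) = z - 6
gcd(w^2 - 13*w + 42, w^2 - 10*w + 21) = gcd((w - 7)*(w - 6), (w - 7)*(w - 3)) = w - 7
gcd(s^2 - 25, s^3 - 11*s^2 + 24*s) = 1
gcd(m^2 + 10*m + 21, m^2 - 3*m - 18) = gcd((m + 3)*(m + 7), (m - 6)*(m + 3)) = m + 3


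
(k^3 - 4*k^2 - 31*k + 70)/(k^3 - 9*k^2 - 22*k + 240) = (k^2 - 9*k + 14)/(k^2 - 14*k + 48)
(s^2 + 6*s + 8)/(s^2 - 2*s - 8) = (s + 4)/(s - 4)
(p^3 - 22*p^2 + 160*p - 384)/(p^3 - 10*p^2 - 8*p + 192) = (p - 8)/(p + 4)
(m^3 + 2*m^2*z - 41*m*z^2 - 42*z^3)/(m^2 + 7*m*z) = m - 5*z - 6*z^2/m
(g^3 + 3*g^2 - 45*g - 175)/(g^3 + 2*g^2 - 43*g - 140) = (g + 5)/(g + 4)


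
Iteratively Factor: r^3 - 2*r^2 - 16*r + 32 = (r - 4)*(r^2 + 2*r - 8) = (r - 4)*(r - 2)*(r + 4)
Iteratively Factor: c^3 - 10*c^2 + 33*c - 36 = (c - 4)*(c^2 - 6*c + 9) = (c - 4)*(c - 3)*(c - 3)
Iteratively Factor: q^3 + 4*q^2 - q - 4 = (q + 4)*(q^2 - 1) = (q - 1)*(q + 4)*(q + 1)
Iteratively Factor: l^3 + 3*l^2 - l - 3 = (l + 3)*(l^2 - 1) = (l + 1)*(l + 3)*(l - 1)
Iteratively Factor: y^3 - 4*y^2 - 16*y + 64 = (y + 4)*(y^2 - 8*y + 16) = (y - 4)*(y + 4)*(y - 4)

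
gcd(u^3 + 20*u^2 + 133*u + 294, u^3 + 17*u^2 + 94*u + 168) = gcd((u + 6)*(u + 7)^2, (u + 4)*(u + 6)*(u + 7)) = u^2 + 13*u + 42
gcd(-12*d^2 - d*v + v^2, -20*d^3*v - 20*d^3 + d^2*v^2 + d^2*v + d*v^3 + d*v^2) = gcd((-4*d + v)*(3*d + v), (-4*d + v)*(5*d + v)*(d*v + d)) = -4*d + v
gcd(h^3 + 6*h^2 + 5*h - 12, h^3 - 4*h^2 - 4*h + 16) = 1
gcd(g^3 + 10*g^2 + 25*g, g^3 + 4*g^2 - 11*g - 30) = g + 5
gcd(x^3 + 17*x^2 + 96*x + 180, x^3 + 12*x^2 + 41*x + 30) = x^2 + 11*x + 30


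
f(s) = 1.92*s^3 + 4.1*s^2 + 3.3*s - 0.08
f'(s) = 5.76*s^2 + 8.2*s + 3.3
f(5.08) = 374.20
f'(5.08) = 193.60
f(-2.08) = -6.48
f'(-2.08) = 11.16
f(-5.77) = -251.45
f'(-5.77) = 147.75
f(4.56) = 282.27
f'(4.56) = 160.46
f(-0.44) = -0.90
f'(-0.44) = 0.81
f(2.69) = 75.84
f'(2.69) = 67.04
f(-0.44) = -0.90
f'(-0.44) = 0.81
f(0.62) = 4.00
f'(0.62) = 10.60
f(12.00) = 3947.68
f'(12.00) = 931.14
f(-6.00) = -287.00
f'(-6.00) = 161.46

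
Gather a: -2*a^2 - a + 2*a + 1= -2*a^2 + a + 1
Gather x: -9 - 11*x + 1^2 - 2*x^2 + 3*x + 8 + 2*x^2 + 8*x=0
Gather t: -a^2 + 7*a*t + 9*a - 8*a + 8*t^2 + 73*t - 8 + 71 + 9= -a^2 + a + 8*t^2 + t*(7*a + 73) + 72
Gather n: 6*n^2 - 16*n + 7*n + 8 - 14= 6*n^2 - 9*n - 6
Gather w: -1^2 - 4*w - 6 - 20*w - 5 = -24*w - 12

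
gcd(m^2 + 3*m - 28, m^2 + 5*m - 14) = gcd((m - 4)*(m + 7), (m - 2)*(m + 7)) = m + 7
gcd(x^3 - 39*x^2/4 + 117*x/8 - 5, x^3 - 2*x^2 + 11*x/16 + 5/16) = x - 5/4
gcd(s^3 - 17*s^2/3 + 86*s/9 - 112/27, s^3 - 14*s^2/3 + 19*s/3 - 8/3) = s - 8/3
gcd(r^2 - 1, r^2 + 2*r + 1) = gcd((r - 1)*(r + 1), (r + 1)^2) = r + 1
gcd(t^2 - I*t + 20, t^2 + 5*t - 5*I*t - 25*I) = t - 5*I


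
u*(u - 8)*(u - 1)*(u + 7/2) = u^4 - 11*u^3/2 - 47*u^2/2 + 28*u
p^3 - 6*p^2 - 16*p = p*(p - 8)*(p + 2)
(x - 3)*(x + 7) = x^2 + 4*x - 21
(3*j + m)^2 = 9*j^2 + 6*j*m + m^2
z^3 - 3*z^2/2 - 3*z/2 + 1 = (z - 2)*(z - 1/2)*(z + 1)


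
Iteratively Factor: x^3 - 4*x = (x + 2)*(x^2 - 2*x) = x*(x + 2)*(x - 2)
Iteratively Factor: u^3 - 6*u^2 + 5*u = (u)*(u^2 - 6*u + 5) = u*(u - 5)*(u - 1)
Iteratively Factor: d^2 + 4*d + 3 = (d + 1)*(d + 3)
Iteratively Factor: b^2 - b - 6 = (b + 2)*(b - 3)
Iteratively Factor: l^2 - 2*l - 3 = (l + 1)*(l - 3)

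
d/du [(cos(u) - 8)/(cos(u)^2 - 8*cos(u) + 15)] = (cos(u)^2 - 16*cos(u) + 49)*sin(u)/(cos(u)^2 - 8*cos(u) + 15)^2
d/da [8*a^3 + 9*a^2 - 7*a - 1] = 24*a^2 + 18*a - 7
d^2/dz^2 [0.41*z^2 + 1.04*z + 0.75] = 0.820000000000000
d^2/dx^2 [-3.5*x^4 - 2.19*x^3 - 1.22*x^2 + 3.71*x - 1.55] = -42.0*x^2 - 13.14*x - 2.44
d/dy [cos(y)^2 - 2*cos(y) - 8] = 2*(1 - cos(y))*sin(y)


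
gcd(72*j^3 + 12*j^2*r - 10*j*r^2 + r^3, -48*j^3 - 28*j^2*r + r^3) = -12*j^2 - 4*j*r + r^2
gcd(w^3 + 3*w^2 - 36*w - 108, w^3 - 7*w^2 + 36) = w - 6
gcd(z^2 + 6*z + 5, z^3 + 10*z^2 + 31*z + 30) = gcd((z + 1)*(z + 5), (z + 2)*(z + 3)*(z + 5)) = z + 5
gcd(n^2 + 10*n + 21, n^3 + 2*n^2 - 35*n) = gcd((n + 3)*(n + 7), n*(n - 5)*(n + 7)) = n + 7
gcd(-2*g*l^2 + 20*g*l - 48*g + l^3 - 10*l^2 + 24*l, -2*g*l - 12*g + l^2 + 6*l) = 2*g - l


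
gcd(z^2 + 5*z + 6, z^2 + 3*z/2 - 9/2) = z + 3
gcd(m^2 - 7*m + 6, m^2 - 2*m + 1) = m - 1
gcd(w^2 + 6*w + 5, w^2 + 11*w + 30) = w + 5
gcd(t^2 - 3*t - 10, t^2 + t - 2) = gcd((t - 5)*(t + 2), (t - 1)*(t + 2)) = t + 2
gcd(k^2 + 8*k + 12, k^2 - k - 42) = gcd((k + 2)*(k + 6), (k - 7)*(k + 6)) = k + 6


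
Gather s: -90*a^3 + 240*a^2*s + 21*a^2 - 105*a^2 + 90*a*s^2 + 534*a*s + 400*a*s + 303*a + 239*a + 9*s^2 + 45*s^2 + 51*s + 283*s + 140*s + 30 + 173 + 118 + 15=-90*a^3 - 84*a^2 + 542*a + s^2*(90*a + 54) + s*(240*a^2 + 934*a + 474) + 336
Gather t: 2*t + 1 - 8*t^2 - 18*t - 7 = -8*t^2 - 16*t - 6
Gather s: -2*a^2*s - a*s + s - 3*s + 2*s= s*(-2*a^2 - a)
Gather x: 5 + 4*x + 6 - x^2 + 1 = -x^2 + 4*x + 12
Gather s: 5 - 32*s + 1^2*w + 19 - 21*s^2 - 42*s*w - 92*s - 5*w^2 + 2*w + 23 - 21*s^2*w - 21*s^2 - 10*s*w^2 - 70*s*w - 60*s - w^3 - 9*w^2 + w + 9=s^2*(-21*w - 42) + s*(-10*w^2 - 112*w - 184) - w^3 - 14*w^2 + 4*w + 56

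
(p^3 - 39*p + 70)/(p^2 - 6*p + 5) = (p^2 + 5*p - 14)/(p - 1)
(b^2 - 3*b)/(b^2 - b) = (b - 3)/(b - 1)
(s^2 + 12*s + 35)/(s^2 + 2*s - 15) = (s + 7)/(s - 3)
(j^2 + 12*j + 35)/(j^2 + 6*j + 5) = (j + 7)/(j + 1)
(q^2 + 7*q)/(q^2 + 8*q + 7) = q/(q + 1)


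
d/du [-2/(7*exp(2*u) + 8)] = 28*exp(2*u)/(7*exp(2*u) + 8)^2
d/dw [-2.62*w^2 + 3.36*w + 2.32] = 3.36 - 5.24*w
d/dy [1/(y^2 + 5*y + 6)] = (-2*y - 5)/(y^2 + 5*y + 6)^2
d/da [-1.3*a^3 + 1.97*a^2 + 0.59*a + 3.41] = -3.9*a^2 + 3.94*a + 0.59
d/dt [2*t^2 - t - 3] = 4*t - 1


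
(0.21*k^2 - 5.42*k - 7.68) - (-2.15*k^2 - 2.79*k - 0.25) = 2.36*k^2 - 2.63*k - 7.43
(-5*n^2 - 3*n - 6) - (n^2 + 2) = -6*n^2 - 3*n - 8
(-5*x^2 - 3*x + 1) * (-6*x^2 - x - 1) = 30*x^4 + 23*x^3 + 2*x^2 + 2*x - 1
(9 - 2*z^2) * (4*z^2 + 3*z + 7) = -8*z^4 - 6*z^3 + 22*z^2 + 27*z + 63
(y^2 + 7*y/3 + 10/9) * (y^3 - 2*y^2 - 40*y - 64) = y^5 + y^4/3 - 392*y^3/9 - 1436*y^2/9 - 1744*y/9 - 640/9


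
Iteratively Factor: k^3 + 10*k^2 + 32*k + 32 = (k + 4)*(k^2 + 6*k + 8) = (k + 2)*(k + 4)*(k + 4)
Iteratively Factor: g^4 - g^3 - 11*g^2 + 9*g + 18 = (g + 3)*(g^3 - 4*g^2 + g + 6) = (g - 2)*(g + 3)*(g^2 - 2*g - 3) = (g - 2)*(g + 1)*(g + 3)*(g - 3)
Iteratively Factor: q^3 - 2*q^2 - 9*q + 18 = (q - 2)*(q^2 - 9) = (q - 2)*(q + 3)*(q - 3)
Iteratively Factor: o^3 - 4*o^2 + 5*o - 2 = (o - 1)*(o^2 - 3*o + 2) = (o - 1)^2*(o - 2)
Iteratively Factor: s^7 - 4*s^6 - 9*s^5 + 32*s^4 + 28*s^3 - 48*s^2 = (s)*(s^6 - 4*s^5 - 9*s^4 + 32*s^3 + 28*s^2 - 48*s) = s*(s + 2)*(s^5 - 6*s^4 + 3*s^3 + 26*s^2 - 24*s) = s*(s - 3)*(s + 2)*(s^4 - 3*s^3 - 6*s^2 + 8*s) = s*(s - 3)*(s - 1)*(s + 2)*(s^3 - 2*s^2 - 8*s) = s^2*(s - 3)*(s - 1)*(s + 2)*(s^2 - 2*s - 8) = s^2*(s - 4)*(s - 3)*(s - 1)*(s + 2)*(s + 2)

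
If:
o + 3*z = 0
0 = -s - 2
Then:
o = -3*z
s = -2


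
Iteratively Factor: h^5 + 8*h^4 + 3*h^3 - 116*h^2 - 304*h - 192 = (h + 4)*(h^4 + 4*h^3 - 13*h^2 - 64*h - 48) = (h + 4)^2*(h^3 - 13*h - 12) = (h - 4)*(h + 4)^2*(h^2 + 4*h + 3) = (h - 4)*(h + 1)*(h + 4)^2*(h + 3)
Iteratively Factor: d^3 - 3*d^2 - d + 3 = (d + 1)*(d^2 - 4*d + 3) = (d - 3)*(d + 1)*(d - 1)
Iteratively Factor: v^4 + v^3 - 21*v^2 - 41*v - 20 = (v + 1)*(v^3 - 21*v - 20) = (v + 1)^2*(v^2 - v - 20) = (v - 5)*(v + 1)^2*(v + 4)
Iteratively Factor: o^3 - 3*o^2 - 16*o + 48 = (o - 3)*(o^2 - 16) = (o - 4)*(o - 3)*(o + 4)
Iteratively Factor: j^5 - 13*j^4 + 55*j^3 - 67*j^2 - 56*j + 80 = (j + 1)*(j^4 - 14*j^3 + 69*j^2 - 136*j + 80) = (j - 4)*(j + 1)*(j^3 - 10*j^2 + 29*j - 20) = (j - 4)^2*(j + 1)*(j^2 - 6*j + 5) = (j - 4)^2*(j - 1)*(j + 1)*(j - 5)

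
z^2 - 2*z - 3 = (z - 3)*(z + 1)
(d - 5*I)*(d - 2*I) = d^2 - 7*I*d - 10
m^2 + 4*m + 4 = (m + 2)^2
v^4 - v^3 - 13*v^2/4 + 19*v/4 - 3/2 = (v - 3/2)*(v - 1)*(v - 1/2)*(v + 2)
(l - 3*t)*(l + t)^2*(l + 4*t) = l^4 + 3*l^3*t - 9*l^2*t^2 - 23*l*t^3 - 12*t^4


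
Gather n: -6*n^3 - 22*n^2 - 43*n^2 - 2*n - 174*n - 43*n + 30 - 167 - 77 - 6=-6*n^3 - 65*n^2 - 219*n - 220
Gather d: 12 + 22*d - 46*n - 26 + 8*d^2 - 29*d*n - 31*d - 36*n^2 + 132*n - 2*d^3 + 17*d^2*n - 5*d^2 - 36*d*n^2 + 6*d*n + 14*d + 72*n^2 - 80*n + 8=-2*d^3 + d^2*(17*n + 3) + d*(-36*n^2 - 23*n + 5) + 36*n^2 + 6*n - 6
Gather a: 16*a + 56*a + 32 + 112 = 72*a + 144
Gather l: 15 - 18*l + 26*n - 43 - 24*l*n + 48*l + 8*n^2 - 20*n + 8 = l*(30 - 24*n) + 8*n^2 + 6*n - 20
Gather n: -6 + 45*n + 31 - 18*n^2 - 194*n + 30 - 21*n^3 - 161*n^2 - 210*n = -21*n^3 - 179*n^2 - 359*n + 55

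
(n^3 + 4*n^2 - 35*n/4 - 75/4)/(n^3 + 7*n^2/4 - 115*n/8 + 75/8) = 2*(2*n + 3)/(4*n - 3)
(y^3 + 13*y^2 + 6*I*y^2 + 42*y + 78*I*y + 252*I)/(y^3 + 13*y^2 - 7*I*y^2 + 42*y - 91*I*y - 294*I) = (y + 6*I)/(y - 7*I)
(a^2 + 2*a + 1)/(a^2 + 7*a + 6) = (a + 1)/(a + 6)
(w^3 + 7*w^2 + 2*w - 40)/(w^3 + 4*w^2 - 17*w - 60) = (w^2 + 2*w - 8)/(w^2 - w - 12)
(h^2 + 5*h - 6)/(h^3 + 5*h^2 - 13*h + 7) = (h + 6)/(h^2 + 6*h - 7)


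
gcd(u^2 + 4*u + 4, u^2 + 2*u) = u + 2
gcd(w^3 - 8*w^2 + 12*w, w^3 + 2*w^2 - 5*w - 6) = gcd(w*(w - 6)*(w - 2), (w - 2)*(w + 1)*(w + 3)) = w - 2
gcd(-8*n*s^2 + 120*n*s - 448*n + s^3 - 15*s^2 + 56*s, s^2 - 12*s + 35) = s - 7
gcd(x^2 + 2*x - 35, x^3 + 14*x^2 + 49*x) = x + 7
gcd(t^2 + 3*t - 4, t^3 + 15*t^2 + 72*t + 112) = t + 4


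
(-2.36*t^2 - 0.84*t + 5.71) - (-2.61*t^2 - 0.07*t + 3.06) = 0.25*t^2 - 0.77*t + 2.65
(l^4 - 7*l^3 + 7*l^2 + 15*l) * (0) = 0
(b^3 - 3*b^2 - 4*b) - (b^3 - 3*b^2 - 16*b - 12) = 12*b + 12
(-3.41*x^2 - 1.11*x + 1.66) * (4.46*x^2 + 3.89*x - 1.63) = -15.2086*x^4 - 18.2155*x^3 + 8.644*x^2 + 8.2667*x - 2.7058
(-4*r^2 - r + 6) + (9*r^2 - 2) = 5*r^2 - r + 4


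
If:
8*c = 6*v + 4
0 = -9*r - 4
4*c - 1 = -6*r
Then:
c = 11/12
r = -4/9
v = 5/9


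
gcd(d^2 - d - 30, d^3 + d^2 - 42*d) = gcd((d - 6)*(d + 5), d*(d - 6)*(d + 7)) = d - 6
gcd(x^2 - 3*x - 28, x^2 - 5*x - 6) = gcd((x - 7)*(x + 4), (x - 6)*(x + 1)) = 1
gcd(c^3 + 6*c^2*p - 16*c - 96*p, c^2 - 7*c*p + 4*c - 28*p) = c + 4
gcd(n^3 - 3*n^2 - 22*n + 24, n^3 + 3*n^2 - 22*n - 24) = 1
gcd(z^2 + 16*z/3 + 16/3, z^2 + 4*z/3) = z + 4/3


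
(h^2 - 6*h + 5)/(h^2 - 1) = (h - 5)/(h + 1)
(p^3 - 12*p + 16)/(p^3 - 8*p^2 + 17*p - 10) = (p^2 + 2*p - 8)/(p^2 - 6*p + 5)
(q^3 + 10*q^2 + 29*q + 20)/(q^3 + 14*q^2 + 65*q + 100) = (q + 1)/(q + 5)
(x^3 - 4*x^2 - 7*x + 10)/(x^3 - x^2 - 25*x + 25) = (x + 2)/(x + 5)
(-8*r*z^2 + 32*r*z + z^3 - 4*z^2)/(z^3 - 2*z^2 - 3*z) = (8*r*z - 32*r - z^2 + 4*z)/(-z^2 + 2*z + 3)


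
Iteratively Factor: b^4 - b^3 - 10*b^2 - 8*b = (b - 4)*(b^3 + 3*b^2 + 2*b) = (b - 4)*(b + 1)*(b^2 + 2*b) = b*(b - 4)*(b + 1)*(b + 2)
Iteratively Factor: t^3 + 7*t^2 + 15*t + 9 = (t + 1)*(t^2 + 6*t + 9) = (t + 1)*(t + 3)*(t + 3)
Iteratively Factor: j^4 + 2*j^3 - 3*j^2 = (j)*(j^3 + 2*j^2 - 3*j) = j^2*(j^2 + 2*j - 3) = j^2*(j + 3)*(j - 1)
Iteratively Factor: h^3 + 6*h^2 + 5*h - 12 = (h + 3)*(h^2 + 3*h - 4) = (h + 3)*(h + 4)*(h - 1)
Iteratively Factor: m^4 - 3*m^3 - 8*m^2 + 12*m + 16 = (m - 2)*(m^3 - m^2 - 10*m - 8) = (m - 4)*(m - 2)*(m^2 + 3*m + 2) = (m - 4)*(m - 2)*(m + 2)*(m + 1)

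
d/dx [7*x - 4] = 7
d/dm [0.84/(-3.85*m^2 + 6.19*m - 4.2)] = (6.468*m - 5.1996)/(3.85*m^2 - 6.19*m + 4.2)^2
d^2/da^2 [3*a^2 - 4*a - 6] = 6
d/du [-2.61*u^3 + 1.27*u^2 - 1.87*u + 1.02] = -7.83*u^2 + 2.54*u - 1.87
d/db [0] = 0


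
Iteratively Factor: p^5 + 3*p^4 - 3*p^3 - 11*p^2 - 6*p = (p + 1)*(p^4 + 2*p^3 - 5*p^2 - 6*p) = (p + 1)*(p + 3)*(p^3 - p^2 - 2*p) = (p - 2)*(p + 1)*(p + 3)*(p^2 + p) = (p - 2)*(p + 1)^2*(p + 3)*(p)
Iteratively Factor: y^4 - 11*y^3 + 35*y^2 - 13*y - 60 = (y + 1)*(y^3 - 12*y^2 + 47*y - 60) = (y - 5)*(y + 1)*(y^2 - 7*y + 12) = (y - 5)*(y - 4)*(y + 1)*(y - 3)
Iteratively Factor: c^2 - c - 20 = (c - 5)*(c + 4)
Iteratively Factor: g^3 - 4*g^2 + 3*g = (g)*(g^2 - 4*g + 3) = g*(g - 1)*(g - 3)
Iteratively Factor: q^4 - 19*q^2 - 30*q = (q - 5)*(q^3 + 5*q^2 + 6*q) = q*(q - 5)*(q^2 + 5*q + 6) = q*(q - 5)*(q + 2)*(q + 3)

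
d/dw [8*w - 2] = 8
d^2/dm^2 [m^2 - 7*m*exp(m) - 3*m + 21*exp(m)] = -7*m*exp(m) + 7*exp(m) + 2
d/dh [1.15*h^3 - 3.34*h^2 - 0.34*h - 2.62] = 3.45*h^2 - 6.68*h - 0.34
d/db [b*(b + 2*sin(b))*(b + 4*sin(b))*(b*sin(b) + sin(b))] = b*(b + 1)*(b + 2*sin(b))*(4*cos(b) + 1)*sin(b) + b*(b + 1)*(b + 4*sin(b))*(2*cos(b) + 1)*sin(b) + b*(b + 2*sin(b))*(b + 4*sin(b))*(b*cos(b) + sqrt(2)*sin(b + pi/4)) + (b + 1)*(b + 2*sin(b))*(b + 4*sin(b))*sin(b)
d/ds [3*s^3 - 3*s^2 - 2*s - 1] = 9*s^2 - 6*s - 2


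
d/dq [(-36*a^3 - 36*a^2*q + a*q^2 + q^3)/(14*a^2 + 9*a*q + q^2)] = (-180*a^4 + 100*a^3*q + 87*a^2*q^2 + 18*a*q^3 + q^4)/(196*a^4 + 252*a^3*q + 109*a^2*q^2 + 18*a*q^3 + q^4)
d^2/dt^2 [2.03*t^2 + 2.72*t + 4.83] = 4.06000000000000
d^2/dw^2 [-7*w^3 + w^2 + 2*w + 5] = 2 - 42*w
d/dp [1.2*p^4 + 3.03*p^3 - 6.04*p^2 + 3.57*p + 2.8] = 4.8*p^3 + 9.09*p^2 - 12.08*p + 3.57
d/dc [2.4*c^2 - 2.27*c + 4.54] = 4.8*c - 2.27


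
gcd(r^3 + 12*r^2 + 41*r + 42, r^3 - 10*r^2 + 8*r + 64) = r + 2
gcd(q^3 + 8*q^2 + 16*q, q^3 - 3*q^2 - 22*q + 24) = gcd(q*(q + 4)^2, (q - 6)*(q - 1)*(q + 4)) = q + 4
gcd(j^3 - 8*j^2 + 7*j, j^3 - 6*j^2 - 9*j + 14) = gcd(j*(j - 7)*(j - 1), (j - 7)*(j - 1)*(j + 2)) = j^2 - 8*j + 7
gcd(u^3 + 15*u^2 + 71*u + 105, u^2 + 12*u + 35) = u^2 + 12*u + 35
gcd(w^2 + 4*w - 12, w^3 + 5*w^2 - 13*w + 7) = 1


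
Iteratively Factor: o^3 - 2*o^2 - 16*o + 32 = (o + 4)*(o^2 - 6*o + 8) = (o - 2)*(o + 4)*(o - 4)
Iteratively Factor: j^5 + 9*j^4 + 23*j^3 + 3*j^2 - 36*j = (j + 3)*(j^4 + 6*j^3 + 5*j^2 - 12*j) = (j - 1)*(j + 3)*(j^3 + 7*j^2 + 12*j) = j*(j - 1)*(j + 3)*(j^2 + 7*j + 12) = j*(j - 1)*(j + 3)^2*(j + 4)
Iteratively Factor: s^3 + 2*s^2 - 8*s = (s)*(s^2 + 2*s - 8) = s*(s + 4)*(s - 2)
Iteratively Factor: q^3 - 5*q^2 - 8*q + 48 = (q + 3)*(q^2 - 8*q + 16) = (q - 4)*(q + 3)*(q - 4)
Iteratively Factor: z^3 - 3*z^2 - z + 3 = (z - 1)*(z^2 - 2*z - 3) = (z - 3)*(z - 1)*(z + 1)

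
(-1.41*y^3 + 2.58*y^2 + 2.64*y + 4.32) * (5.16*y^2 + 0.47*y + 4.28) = -7.2756*y^5 + 12.6501*y^4 + 8.8002*y^3 + 34.5744*y^2 + 13.3296*y + 18.4896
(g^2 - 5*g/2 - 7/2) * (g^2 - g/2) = g^4 - 3*g^3 - 9*g^2/4 + 7*g/4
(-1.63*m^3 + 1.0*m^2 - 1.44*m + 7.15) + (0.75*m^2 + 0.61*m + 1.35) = -1.63*m^3 + 1.75*m^2 - 0.83*m + 8.5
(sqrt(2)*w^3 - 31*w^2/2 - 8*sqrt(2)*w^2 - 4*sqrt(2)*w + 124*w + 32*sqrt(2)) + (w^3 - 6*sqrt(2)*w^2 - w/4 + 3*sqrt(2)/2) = w^3 + sqrt(2)*w^3 - 14*sqrt(2)*w^2 - 31*w^2/2 - 4*sqrt(2)*w + 495*w/4 + 67*sqrt(2)/2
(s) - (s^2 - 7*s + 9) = -s^2 + 8*s - 9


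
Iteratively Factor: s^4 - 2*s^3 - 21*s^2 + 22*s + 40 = (s + 1)*(s^3 - 3*s^2 - 18*s + 40) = (s - 2)*(s + 1)*(s^2 - s - 20) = (s - 5)*(s - 2)*(s + 1)*(s + 4)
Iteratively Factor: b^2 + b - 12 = (b - 3)*(b + 4)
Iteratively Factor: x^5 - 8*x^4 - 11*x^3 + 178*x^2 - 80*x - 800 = (x - 5)*(x^4 - 3*x^3 - 26*x^2 + 48*x + 160) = (x - 5)^2*(x^3 + 2*x^2 - 16*x - 32) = (x - 5)^2*(x + 4)*(x^2 - 2*x - 8) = (x - 5)^2*(x - 4)*(x + 4)*(x + 2)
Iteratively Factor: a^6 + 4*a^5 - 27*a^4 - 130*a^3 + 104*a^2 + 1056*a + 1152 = (a - 4)*(a^5 + 8*a^4 + 5*a^3 - 110*a^2 - 336*a - 288) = (a - 4)^2*(a^4 + 12*a^3 + 53*a^2 + 102*a + 72) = (a - 4)^2*(a + 3)*(a^3 + 9*a^2 + 26*a + 24) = (a - 4)^2*(a + 3)*(a + 4)*(a^2 + 5*a + 6) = (a - 4)^2*(a + 3)^2*(a + 4)*(a + 2)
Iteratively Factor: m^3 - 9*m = (m - 3)*(m^2 + 3*m) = m*(m - 3)*(m + 3)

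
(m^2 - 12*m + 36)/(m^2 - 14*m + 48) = (m - 6)/(m - 8)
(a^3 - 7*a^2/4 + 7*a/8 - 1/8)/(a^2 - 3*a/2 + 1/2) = a - 1/4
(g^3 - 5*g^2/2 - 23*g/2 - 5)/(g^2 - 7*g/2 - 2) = (g^2 - 3*g - 10)/(g - 4)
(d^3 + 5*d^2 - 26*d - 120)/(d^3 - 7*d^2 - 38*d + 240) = (d + 4)/(d - 8)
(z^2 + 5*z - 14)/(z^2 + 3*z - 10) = (z + 7)/(z + 5)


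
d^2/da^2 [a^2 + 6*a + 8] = 2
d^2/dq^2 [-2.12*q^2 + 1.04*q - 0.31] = -4.24000000000000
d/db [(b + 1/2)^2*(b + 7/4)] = (b + 1/2)*(3*b + 4)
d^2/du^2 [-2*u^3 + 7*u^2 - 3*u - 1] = 14 - 12*u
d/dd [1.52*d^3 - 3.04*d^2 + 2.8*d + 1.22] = 4.56*d^2 - 6.08*d + 2.8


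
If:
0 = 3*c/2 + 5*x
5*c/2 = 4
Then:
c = 8/5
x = -12/25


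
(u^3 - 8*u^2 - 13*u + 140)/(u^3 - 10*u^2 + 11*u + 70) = (u + 4)/(u + 2)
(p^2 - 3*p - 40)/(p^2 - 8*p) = (p + 5)/p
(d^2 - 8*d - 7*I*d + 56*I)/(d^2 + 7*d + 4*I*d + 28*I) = (d^2 - d*(8 + 7*I) + 56*I)/(d^2 + d*(7 + 4*I) + 28*I)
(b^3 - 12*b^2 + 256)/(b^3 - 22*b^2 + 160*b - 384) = (b + 4)/(b - 6)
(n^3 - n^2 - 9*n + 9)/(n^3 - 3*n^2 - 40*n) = (-n^3 + n^2 + 9*n - 9)/(n*(-n^2 + 3*n + 40))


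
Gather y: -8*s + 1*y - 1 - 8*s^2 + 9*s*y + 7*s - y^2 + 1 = -8*s^2 - s - y^2 + y*(9*s + 1)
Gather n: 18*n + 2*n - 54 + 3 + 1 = 20*n - 50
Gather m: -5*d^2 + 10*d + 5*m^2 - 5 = -5*d^2 + 10*d + 5*m^2 - 5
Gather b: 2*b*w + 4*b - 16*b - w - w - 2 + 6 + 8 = b*(2*w - 12) - 2*w + 12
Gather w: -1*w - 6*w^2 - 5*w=-6*w^2 - 6*w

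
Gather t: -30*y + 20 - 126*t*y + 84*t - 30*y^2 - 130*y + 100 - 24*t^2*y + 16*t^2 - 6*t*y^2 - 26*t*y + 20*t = t^2*(16 - 24*y) + t*(-6*y^2 - 152*y + 104) - 30*y^2 - 160*y + 120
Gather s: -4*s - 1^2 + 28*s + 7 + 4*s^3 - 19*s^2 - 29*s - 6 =4*s^3 - 19*s^2 - 5*s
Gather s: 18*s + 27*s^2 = 27*s^2 + 18*s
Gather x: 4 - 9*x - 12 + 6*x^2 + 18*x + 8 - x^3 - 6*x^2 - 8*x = -x^3 + x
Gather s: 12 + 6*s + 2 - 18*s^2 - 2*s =-18*s^2 + 4*s + 14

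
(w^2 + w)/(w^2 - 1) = w/(w - 1)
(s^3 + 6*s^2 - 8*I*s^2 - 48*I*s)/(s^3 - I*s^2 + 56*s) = (s + 6)/(s + 7*I)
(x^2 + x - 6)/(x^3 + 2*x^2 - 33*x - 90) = (x - 2)/(x^2 - x - 30)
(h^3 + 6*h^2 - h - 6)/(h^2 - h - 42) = (h^2 - 1)/(h - 7)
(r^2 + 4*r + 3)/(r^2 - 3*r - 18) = (r + 1)/(r - 6)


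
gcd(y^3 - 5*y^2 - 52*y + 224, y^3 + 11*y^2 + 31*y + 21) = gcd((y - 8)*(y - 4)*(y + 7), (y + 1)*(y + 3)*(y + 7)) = y + 7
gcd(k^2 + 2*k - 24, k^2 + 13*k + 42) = k + 6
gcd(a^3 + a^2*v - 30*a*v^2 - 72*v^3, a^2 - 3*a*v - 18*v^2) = -a^2 + 3*a*v + 18*v^2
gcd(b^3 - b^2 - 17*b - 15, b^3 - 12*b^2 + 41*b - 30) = b - 5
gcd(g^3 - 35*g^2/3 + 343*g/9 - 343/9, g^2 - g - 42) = g - 7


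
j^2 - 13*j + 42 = (j - 7)*(j - 6)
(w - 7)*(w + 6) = w^2 - w - 42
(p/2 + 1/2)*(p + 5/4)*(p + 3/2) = p^3/2 + 15*p^2/8 + 37*p/16 + 15/16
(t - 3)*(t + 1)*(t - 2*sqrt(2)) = t^3 - 2*sqrt(2)*t^2 - 2*t^2 - 3*t + 4*sqrt(2)*t + 6*sqrt(2)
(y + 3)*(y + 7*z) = y^2 + 7*y*z + 3*y + 21*z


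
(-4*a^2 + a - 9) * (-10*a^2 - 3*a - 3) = 40*a^4 + 2*a^3 + 99*a^2 + 24*a + 27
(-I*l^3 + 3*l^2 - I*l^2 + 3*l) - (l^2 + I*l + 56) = -I*l^3 + 2*l^2 - I*l^2 + 3*l - I*l - 56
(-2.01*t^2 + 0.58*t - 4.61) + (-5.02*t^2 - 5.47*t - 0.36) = -7.03*t^2 - 4.89*t - 4.97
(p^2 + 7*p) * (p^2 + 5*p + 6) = p^4 + 12*p^3 + 41*p^2 + 42*p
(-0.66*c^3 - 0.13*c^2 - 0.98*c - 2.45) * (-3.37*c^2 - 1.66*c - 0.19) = 2.2242*c^5 + 1.5337*c^4 + 3.6438*c^3 + 9.908*c^2 + 4.2532*c + 0.4655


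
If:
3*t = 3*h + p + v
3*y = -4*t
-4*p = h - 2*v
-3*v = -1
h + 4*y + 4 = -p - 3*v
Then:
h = 154/149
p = -41/447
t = 166/149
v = 1/3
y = -664/447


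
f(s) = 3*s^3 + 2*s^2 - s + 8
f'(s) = 9*s^2 + 4*s - 1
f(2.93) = 97.70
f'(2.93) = 87.98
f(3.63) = 174.22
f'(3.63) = 132.11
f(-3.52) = -94.54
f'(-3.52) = 96.43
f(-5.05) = -322.31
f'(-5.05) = 208.32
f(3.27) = 131.01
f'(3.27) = 108.32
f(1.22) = 15.20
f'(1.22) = 17.28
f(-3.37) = -80.73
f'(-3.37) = 87.73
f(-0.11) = 8.13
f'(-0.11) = -1.33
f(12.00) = 5468.00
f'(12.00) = 1343.00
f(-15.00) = -9652.00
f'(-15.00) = 1964.00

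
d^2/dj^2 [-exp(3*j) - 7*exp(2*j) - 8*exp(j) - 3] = (-9*exp(2*j) - 28*exp(j) - 8)*exp(j)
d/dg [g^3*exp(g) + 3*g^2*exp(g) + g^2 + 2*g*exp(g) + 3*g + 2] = g^3*exp(g) + 6*g^2*exp(g) + 8*g*exp(g) + 2*g + 2*exp(g) + 3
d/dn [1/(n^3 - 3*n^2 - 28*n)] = (-3*n^2 + 6*n + 28)/(n^2*(-n^2 + 3*n + 28)^2)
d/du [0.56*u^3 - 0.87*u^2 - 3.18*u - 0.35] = 1.68*u^2 - 1.74*u - 3.18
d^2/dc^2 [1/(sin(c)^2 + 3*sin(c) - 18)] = (-4*sin(c)^4 - 9*sin(c)^3 - 75*sin(c)^2 - 36*sin(c) + 54)/(sin(c)^2 + 3*sin(c) - 18)^3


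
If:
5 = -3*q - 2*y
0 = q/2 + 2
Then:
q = -4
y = 7/2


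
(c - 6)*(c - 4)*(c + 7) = c^3 - 3*c^2 - 46*c + 168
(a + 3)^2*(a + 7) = a^3 + 13*a^2 + 51*a + 63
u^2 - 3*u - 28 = (u - 7)*(u + 4)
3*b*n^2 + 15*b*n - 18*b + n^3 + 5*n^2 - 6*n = (3*b + n)*(n - 1)*(n + 6)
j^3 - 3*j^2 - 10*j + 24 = (j - 4)*(j - 2)*(j + 3)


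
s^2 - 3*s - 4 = (s - 4)*(s + 1)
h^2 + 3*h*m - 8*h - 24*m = (h - 8)*(h + 3*m)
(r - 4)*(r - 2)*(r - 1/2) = r^3 - 13*r^2/2 + 11*r - 4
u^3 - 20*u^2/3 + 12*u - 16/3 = (u - 4)*(u - 2)*(u - 2/3)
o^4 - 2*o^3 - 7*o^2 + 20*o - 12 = (o - 2)^2*(o - 1)*(o + 3)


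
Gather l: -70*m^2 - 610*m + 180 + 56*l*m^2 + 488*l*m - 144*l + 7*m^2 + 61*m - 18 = l*(56*m^2 + 488*m - 144) - 63*m^2 - 549*m + 162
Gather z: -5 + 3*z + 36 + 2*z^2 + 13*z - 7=2*z^2 + 16*z + 24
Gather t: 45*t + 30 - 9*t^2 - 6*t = -9*t^2 + 39*t + 30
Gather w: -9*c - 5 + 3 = -9*c - 2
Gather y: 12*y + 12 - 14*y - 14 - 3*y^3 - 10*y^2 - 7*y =-3*y^3 - 10*y^2 - 9*y - 2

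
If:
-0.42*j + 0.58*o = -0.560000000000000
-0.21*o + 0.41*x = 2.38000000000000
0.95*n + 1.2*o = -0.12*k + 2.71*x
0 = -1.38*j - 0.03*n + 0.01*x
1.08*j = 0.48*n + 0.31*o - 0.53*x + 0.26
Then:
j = -0.09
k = 83.92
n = 5.76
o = -1.03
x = 5.28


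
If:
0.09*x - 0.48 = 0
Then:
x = 5.33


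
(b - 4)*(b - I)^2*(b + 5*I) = b^4 - 4*b^3 + 3*I*b^3 + 9*b^2 - 12*I*b^2 - 36*b - 5*I*b + 20*I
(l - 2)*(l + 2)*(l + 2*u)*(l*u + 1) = l^4*u + 2*l^3*u^2 + l^3 - 2*l^2*u - 8*l*u^2 - 4*l - 8*u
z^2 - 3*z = z*(z - 3)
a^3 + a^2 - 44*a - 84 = (a - 7)*(a + 2)*(a + 6)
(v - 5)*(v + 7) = v^2 + 2*v - 35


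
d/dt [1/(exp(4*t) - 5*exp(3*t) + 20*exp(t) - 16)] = (-4*exp(3*t) + 15*exp(2*t) - 20)*exp(t)/(exp(4*t) - 5*exp(3*t) + 20*exp(t) - 16)^2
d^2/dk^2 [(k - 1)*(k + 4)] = 2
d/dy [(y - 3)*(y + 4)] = 2*y + 1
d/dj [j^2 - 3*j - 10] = 2*j - 3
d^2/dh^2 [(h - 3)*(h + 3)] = 2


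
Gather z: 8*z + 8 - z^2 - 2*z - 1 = -z^2 + 6*z + 7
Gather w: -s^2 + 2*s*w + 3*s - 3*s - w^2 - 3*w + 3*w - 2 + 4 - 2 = -s^2 + 2*s*w - w^2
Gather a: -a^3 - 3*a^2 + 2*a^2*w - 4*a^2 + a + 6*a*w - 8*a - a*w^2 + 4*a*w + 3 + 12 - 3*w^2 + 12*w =-a^3 + a^2*(2*w - 7) + a*(-w^2 + 10*w - 7) - 3*w^2 + 12*w + 15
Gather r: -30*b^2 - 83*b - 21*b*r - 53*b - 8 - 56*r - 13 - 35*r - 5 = -30*b^2 - 136*b + r*(-21*b - 91) - 26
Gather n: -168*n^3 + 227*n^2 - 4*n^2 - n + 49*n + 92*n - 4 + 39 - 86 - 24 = -168*n^3 + 223*n^2 + 140*n - 75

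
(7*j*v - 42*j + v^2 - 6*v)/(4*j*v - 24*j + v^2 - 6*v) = (7*j + v)/(4*j + v)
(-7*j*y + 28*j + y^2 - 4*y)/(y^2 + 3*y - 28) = (-7*j + y)/(y + 7)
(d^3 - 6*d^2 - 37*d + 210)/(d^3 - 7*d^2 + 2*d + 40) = (d^2 - d - 42)/(d^2 - 2*d - 8)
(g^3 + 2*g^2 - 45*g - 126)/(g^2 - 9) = (g^2 - g - 42)/(g - 3)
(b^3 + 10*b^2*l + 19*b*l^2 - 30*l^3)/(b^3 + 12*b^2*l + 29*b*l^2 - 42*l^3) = (b + 5*l)/(b + 7*l)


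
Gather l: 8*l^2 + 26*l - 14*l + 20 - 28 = 8*l^2 + 12*l - 8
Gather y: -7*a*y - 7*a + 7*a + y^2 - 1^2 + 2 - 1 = -7*a*y + y^2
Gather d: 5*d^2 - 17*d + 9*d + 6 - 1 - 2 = 5*d^2 - 8*d + 3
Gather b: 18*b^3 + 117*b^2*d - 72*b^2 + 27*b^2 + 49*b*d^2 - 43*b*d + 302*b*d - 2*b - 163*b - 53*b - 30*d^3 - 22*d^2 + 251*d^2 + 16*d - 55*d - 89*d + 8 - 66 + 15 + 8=18*b^3 + b^2*(117*d - 45) + b*(49*d^2 + 259*d - 218) - 30*d^3 + 229*d^2 - 128*d - 35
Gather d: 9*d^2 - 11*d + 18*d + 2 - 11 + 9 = 9*d^2 + 7*d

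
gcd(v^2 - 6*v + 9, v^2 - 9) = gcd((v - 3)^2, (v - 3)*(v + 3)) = v - 3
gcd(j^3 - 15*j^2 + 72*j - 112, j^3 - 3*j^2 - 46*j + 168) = j - 4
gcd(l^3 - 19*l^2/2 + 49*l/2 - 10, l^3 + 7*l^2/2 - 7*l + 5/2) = l - 1/2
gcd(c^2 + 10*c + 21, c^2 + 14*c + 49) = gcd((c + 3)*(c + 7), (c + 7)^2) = c + 7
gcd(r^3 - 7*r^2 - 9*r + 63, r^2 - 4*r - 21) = r^2 - 4*r - 21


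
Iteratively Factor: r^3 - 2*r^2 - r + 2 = (r - 1)*(r^2 - r - 2) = (r - 2)*(r - 1)*(r + 1)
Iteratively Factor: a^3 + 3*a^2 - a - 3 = (a + 1)*(a^2 + 2*a - 3) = (a + 1)*(a + 3)*(a - 1)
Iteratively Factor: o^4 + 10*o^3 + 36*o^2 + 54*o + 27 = (o + 3)*(o^3 + 7*o^2 + 15*o + 9) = (o + 1)*(o + 3)*(o^2 + 6*o + 9) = (o + 1)*(o + 3)^2*(o + 3)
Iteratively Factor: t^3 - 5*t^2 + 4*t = (t)*(t^2 - 5*t + 4) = t*(t - 4)*(t - 1)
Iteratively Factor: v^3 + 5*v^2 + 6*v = (v)*(v^2 + 5*v + 6) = v*(v + 3)*(v + 2)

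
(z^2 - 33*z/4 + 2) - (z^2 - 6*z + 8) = -9*z/4 - 6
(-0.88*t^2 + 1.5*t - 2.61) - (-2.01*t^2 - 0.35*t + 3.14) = 1.13*t^2 + 1.85*t - 5.75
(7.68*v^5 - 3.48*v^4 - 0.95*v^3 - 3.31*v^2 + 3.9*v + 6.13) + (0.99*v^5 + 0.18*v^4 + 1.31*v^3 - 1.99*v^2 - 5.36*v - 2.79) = 8.67*v^5 - 3.3*v^4 + 0.36*v^3 - 5.3*v^2 - 1.46*v + 3.34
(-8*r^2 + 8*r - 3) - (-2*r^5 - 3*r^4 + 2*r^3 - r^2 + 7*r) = 2*r^5 + 3*r^4 - 2*r^3 - 7*r^2 + r - 3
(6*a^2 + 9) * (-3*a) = -18*a^3 - 27*a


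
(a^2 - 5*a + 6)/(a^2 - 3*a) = (a - 2)/a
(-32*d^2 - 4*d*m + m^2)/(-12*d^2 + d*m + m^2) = (8*d - m)/(3*d - m)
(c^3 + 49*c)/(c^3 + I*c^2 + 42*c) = (c - 7*I)/(c - 6*I)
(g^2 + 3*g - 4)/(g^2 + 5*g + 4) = (g - 1)/(g + 1)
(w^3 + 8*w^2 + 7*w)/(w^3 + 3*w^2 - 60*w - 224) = w*(w + 1)/(w^2 - 4*w - 32)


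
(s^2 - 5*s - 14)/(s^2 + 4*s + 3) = (s^2 - 5*s - 14)/(s^2 + 4*s + 3)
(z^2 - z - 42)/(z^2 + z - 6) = (z^2 - z - 42)/(z^2 + z - 6)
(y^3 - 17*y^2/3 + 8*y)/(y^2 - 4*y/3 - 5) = y*(3*y - 8)/(3*y + 5)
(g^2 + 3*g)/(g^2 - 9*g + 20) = g*(g + 3)/(g^2 - 9*g + 20)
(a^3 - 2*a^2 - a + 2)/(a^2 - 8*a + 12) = (a^2 - 1)/(a - 6)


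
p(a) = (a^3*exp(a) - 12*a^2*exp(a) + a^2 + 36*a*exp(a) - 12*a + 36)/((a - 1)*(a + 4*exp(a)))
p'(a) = (a^3*exp(a) - 9*a^2*exp(a) + 12*a*exp(a) + 2*a + 36*exp(a) - 12)/((a - 1)*(a + 4*exp(a))) + (-4*exp(a) - 1)*(a^3*exp(a) - 12*a^2*exp(a) + a^2 + 36*a*exp(a) - 12*a + 36)/((a - 1)*(a + 4*exp(a))^2) - (a^3*exp(a) - 12*a^2*exp(a) + a^2 + 36*a*exp(a) - 12*a + 36)/((a - 1)^2*(a + 4*exp(a))) = ((a - 1)*(a + 4*exp(a))*(a^3*exp(a) - 9*a^2*exp(a) + 12*a*exp(a) + 2*a + 36*exp(a) - 12) - (a - 1)*(4*exp(a) + 1)*(a^3*exp(a) - 12*a^2*exp(a) + a^2 + 36*a*exp(a) - 12*a + 36) + (a + 4*exp(a))*(-a^3*exp(a) + 12*a^2*exp(a) - a^2 - 36*a*exp(a) + 12*a - 36))/((a - 1)^2*(a + 4*exp(a))^2)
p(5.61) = 0.05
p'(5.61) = -0.24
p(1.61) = 13.23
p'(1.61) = -21.50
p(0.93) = -111.38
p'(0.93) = -1597.43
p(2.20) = 6.55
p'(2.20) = -6.18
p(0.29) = -11.31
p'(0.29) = -13.28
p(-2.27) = 8.62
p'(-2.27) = 5.64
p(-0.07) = -8.80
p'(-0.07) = -2.11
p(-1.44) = 30.36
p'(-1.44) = 119.60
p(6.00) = 0.00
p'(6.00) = 0.00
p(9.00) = 2.53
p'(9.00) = 1.65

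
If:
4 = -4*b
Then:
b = -1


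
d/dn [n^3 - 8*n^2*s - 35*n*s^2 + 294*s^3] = 3*n^2 - 16*n*s - 35*s^2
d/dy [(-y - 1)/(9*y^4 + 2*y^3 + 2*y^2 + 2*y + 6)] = (27*y^4 + 40*y^3 + 8*y^2 + 4*y - 4)/(81*y^8 + 36*y^7 + 40*y^6 + 44*y^5 + 120*y^4 + 32*y^3 + 28*y^2 + 24*y + 36)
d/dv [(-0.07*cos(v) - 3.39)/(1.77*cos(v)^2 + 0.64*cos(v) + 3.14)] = (0.1239*sin(v)^2 - 12.0006*cos(v) - 2.0737)*sin(v)/(1.77*cos(v)^2 + 0.64*cos(v) + 3.14)^2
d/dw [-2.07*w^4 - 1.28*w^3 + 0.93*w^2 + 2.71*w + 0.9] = -8.28*w^3 - 3.84*w^2 + 1.86*w + 2.71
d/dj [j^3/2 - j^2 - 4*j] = 3*j^2/2 - 2*j - 4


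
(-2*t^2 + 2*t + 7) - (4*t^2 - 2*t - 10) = -6*t^2 + 4*t + 17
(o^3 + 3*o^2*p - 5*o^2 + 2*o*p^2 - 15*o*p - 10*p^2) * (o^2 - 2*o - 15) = o^5 + 3*o^4*p - 7*o^4 + 2*o^3*p^2 - 21*o^3*p - 5*o^3 - 14*o^2*p^2 - 15*o^2*p + 75*o^2 - 10*o*p^2 + 225*o*p + 150*p^2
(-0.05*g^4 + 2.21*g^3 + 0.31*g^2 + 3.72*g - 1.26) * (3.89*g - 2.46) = -0.1945*g^5 + 8.7199*g^4 - 4.2307*g^3 + 13.7082*g^2 - 14.0526*g + 3.0996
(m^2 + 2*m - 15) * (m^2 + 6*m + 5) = m^4 + 8*m^3 + 2*m^2 - 80*m - 75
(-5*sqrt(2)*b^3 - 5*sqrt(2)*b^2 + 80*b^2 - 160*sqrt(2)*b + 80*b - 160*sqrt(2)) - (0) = -5*sqrt(2)*b^3 - 5*sqrt(2)*b^2 + 80*b^2 - 160*sqrt(2)*b + 80*b - 160*sqrt(2)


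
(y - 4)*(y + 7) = y^2 + 3*y - 28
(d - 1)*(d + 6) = d^2 + 5*d - 6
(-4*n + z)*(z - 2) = -4*n*z + 8*n + z^2 - 2*z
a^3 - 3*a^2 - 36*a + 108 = (a - 6)*(a - 3)*(a + 6)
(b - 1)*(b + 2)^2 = b^3 + 3*b^2 - 4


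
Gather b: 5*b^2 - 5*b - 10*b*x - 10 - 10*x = 5*b^2 + b*(-10*x - 5) - 10*x - 10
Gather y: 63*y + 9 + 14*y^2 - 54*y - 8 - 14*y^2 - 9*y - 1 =0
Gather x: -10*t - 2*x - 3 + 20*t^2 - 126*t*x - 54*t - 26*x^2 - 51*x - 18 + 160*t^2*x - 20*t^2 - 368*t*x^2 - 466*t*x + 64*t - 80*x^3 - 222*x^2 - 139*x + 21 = -80*x^3 + x^2*(-368*t - 248) + x*(160*t^2 - 592*t - 192)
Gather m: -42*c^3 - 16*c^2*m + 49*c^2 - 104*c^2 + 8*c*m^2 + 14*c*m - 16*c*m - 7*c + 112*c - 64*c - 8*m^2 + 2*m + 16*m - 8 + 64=-42*c^3 - 55*c^2 + 41*c + m^2*(8*c - 8) + m*(-16*c^2 - 2*c + 18) + 56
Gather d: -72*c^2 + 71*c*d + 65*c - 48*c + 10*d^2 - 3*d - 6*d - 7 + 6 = -72*c^2 + 17*c + 10*d^2 + d*(71*c - 9) - 1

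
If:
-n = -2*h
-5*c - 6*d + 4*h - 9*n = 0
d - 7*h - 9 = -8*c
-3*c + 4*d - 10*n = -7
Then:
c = 247/202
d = -1551/1616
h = -41/1616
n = -41/808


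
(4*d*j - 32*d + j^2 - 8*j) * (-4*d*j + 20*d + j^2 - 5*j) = -16*d^2*j^2 + 208*d^2*j - 640*d^2 + j^4 - 13*j^3 + 40*j^2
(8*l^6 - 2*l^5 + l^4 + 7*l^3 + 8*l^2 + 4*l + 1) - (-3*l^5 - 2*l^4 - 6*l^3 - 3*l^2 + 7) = 8*l^6 + l^5 + 3*l^4 + 13*l^3 + 11*l^2 + 4*l - 6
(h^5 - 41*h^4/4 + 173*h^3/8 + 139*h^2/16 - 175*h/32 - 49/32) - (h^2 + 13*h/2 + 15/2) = h^5 - 41*h^4/4 + 173*h^3/8 + 123*h^2/16 - 383*h/32 - 289/32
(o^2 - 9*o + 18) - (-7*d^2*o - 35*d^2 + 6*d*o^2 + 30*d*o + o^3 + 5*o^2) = 7*d^2*o + 35*d^2 - 6*d*o^2 - 30*d*o - o^3 - 4*o^2 - 9*o + 18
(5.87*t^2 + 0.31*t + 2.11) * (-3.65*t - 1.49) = -21.4255*t^3 - 9.8778*t^2 - 8.1634*t - 3.1439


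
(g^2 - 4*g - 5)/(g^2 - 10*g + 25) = (g + 1)/(g - 5)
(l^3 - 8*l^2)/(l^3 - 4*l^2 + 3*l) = l*(l - 8)/(l^2 - 4*l + 3)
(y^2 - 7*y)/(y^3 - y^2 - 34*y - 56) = y/(y^2 + 6*y + 8)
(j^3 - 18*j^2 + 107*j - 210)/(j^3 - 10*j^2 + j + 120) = (j^2 - 13*j + 42)/(j^2 - 5*j - 24)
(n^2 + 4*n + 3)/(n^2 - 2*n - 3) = (n + 3)/(n - 3)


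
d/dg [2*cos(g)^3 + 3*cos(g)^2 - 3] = -6*(cos(g) + 1)*sin(g)*cos(g)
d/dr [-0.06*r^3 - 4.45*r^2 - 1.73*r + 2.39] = -0.18*r^2 - 8.9*r - 1.73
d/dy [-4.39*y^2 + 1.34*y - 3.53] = 1.34 - 8.78*y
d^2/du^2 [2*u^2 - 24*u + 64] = 4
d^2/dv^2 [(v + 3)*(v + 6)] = 2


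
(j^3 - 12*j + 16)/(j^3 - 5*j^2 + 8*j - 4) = (j + 4)/(j - 1)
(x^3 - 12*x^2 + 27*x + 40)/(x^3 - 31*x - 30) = (x^2 - 13*x + 40)/(x^2 - x - 30)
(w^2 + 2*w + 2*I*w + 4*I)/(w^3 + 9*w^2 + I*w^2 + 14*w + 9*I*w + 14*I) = (w + 2*I)/(w^2 + w*(7 + I) + 7*I)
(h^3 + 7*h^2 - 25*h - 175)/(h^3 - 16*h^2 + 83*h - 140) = (h^2 + 12*h + 35)/(h^2 - 11*h + 28)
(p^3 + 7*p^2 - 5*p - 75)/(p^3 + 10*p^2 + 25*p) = (p - 3)/p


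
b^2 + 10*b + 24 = (b + 4)*(b + 6)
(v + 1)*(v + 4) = v^2 + 5*v + 4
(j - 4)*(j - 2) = j^2 - 6*j + 8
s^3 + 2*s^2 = s^2*(s + 2)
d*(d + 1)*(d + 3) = d^3 + 4*d^2 + 3*d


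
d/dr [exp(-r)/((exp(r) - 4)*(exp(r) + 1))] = (-3*exp(2*r) + 6*exp(r) + 4)*exp(-r)/(exp(4*r) - 6*exp(3*r) + exp(2*r) + 24*exp(r) + 16)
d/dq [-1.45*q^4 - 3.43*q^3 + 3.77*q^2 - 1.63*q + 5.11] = -5.8*q^3 - 10.29*q^2 + 7.54*q - 1.63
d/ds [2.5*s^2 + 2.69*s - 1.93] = 5.0*s + 2.69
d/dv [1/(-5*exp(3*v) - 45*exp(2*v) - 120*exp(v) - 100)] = 3*(exp(2*v) + 6*exp(v) + 8)*exp(v)/(5*(exp(3*v) + 9*exp(2*v) + 24*exp(v) + 20)^2)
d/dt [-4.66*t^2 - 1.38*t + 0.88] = -9.32*t - 1.38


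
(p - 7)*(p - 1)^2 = p^3 - 9*p^2 + 15*p - 7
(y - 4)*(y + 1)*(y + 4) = y^3 + y^2 - 16*y - 16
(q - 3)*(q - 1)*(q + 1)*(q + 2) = q^4 - q^3 - 7*q^2 + q + 6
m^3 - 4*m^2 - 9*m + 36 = (m - 4)*(m - 3)*(m + 3)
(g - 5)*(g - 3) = g^2 - 8*g + 15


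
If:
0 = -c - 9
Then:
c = -9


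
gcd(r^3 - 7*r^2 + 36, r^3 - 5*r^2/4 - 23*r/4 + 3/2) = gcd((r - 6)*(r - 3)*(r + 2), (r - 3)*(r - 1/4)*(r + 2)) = r^2 - r - 6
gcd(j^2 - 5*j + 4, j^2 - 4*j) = j - 4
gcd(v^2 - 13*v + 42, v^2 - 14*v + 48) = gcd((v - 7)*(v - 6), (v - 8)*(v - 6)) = v - 6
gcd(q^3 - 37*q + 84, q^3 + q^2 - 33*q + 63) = q^2 + 4*q - 21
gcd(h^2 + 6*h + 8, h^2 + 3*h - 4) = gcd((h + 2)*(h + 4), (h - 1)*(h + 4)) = h + 4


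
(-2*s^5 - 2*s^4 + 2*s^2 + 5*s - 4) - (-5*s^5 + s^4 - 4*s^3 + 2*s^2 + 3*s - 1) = 3*s^5 - 3*s^4 + 4*s^3 + 2*s - 3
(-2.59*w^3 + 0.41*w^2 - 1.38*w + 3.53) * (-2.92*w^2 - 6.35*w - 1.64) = 7.5628*w^5 + 15.2493*w^4 + 5.6737*w^3 - 2.217*w^2 - 20.1523*w - 5.7892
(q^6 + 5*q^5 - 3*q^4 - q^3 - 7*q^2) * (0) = 0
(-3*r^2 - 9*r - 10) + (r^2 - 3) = -2*r^2 - 9*r - 13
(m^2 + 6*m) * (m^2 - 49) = m^4 + 6*m^3 - 49*m^2 - 294*m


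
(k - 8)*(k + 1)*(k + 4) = k^3 - 3*k^2 - 36*k - 32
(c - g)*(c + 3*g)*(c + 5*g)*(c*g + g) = c^4*g + 7*c^3*g^2 + c^3*g + 7*c^2*g^3 + 7*c^2*g^2 - 15*c*g^4 + 7*c*g^3 - 15*g^4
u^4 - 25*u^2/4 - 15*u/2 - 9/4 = (u - 3)*(u + 1/2)*(u + 1)*(u + 3/2)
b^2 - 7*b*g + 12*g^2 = (b - 4*g)*(b - 3*g)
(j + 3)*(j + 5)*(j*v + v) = j^3*v + 9*j^2*v + 23*j*v + 15*v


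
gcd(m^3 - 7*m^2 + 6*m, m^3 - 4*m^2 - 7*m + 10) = m - 1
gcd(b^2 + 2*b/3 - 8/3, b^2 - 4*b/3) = b - 4/3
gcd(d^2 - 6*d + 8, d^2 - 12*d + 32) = d - 4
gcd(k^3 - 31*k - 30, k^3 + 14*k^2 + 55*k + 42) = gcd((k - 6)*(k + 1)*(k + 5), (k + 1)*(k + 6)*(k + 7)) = k + 1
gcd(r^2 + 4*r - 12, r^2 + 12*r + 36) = r + 6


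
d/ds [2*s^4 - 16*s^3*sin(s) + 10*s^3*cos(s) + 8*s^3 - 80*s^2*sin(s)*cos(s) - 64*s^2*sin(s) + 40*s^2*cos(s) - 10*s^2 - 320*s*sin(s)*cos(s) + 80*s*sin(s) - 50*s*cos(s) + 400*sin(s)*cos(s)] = -10*s^3*sin(s) - 16*s^3*cos(s) + 8*s^3 - 88*s^2*sin(s) - 34*s^2*cos(s) - 80*s^2*cos(2*s) + 24*s^2 - 78*s*sin(s) - 80*s*sin(2*s) + 160*s*cos(s) - 320*s*cos(2*s) - 20*s + 80*sin(s) - 160*sin(2*s) - 50*cos(s) + 400*cos(2*s)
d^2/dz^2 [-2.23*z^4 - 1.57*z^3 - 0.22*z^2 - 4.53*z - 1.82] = -26.76*z^2 - 9.42*z - 0.44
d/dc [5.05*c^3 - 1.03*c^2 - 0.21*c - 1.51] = 15.15*c^2 - 2.06*c - 0.21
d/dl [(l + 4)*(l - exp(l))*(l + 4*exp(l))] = (1 - exp(l))*(l + 4)*(l + 4*exp(l)) + (l + 4)*(l - exp(l))*(4*exp(l) + 1) + (l - exp(l))*(l + 4*exp(l))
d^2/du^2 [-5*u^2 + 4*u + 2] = -10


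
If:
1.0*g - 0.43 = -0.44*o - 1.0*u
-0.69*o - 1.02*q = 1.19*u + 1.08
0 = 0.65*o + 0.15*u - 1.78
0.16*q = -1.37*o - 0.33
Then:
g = -7.57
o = 0.99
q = -10.56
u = 7.57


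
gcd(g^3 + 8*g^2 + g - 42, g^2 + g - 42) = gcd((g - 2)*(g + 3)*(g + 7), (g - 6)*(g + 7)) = g + 7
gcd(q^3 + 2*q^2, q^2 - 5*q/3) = q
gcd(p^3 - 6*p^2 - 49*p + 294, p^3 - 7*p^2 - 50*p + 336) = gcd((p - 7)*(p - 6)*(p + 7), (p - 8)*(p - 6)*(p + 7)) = p^2 + p - 42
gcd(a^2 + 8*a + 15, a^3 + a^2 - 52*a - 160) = a + 5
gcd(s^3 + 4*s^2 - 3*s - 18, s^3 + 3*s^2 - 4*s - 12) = s^2 + s - 6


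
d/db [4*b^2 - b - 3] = 8*b - 1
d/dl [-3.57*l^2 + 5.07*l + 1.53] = 5.07 - 7.14*l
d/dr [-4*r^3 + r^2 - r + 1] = -12*r^2 + 2*r - 1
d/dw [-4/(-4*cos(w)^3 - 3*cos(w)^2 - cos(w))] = 4*(12*sin(w) + sin(w)/cos(w)^2 + 6*tan(w))/(-4*sin(w)^2 + 3*cos(w) + 5)^2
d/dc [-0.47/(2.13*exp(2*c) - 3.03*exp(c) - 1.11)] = (2.0022*exp(c) - 1.4241)*exp(c)/(-2.13*exp(2*c) + 3.03*exp(c) + 1.11)^2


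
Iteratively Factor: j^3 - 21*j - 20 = (j + 4)*(j^2 - 4*j - 5) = (j + 1)*(j + 4)*(j - 5)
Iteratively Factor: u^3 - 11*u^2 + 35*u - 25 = (u - 5)*(u^2 - 6*u + 5) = (u - 5)^2*(u - 1)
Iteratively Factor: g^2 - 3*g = (g - 3)*(g)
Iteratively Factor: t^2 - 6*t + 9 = (t - 3)*(t - 3)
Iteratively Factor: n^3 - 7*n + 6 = (n - 1)*(n^2 + n - 6) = (n - 1)*(n + 3)*(n - 2)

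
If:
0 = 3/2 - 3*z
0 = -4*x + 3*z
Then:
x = 3/8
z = 1/2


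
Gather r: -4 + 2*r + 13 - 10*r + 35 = 44 - 8*r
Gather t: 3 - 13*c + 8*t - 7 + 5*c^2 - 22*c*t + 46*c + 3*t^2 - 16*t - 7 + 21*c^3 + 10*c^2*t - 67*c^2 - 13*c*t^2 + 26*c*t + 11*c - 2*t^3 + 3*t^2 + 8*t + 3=21*c^3 - 62*c^2 + 44*c - 2*t^3 + t^2*(6 - 13*c) + t*(10*c^2 + 4*c) - 8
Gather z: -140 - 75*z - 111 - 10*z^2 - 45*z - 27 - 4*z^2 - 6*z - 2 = -14*z^2 - 126*z - 280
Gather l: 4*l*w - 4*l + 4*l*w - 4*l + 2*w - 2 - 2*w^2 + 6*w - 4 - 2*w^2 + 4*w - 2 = l*(8*w - 8) - 4*w^2 + 12*w - 8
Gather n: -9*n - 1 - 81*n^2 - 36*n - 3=-81*n^2 - 45*n - 4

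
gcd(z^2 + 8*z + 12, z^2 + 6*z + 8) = z + 2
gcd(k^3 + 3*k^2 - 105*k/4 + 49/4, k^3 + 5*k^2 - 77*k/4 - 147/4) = k^2 + 7*k/2 - 49/2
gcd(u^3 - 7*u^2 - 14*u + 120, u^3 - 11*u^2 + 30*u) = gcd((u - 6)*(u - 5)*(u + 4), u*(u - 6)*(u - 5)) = u^2 - 11*u + 30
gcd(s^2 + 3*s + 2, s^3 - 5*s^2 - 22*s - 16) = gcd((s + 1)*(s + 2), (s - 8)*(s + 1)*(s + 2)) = s^2 + 3*s + 2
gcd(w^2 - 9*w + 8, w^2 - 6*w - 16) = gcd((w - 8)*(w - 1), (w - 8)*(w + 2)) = w - 8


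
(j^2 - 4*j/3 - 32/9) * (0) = 0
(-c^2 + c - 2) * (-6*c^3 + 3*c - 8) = 6*c^5 - 6*c^4 + 9*c^3 + 11*c^2 - 14*c + 16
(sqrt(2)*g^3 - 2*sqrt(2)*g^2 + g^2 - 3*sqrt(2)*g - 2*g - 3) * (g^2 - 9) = sqrt(2)*g^5 - 2*sqrt(2)*g^4 + g^4 - 12*sqrt(2)*g^3 - 2*g^3 - 12*g^2 + 18*sqrt(2)*g^2 + 18*g + 27*sqrt(2)*g + 27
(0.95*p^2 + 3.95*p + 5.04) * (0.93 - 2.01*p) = -1.9095*p^3 - 7.056*p^2 - 6.4569*p + 4.6872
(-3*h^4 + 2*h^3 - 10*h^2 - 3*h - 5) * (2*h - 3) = -6*h^5 + 13*h^4 - 26*h^3 + 24*h^2 - h + 15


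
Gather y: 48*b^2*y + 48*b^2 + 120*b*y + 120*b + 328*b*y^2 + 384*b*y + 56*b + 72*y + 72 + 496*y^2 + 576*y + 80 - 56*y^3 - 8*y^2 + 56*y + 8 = 48*b^2 + 176*b - 56*y^3 + y^2*(328*b + 488) + y*(48*b^2 + 504*b + 704) + 160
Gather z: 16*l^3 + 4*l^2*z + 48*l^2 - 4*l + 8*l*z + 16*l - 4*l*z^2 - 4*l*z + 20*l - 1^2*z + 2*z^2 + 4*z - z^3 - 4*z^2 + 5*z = 16*l^3 + 48*l^2 + 32*l - z^3 + z^2*(-4*l - 2) + z*(4*l^2 + 4*l + 8)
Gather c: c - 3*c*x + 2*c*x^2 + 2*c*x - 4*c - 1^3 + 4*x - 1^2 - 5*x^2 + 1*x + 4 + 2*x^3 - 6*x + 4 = c*(2*x^2 - x - 3) + 2*x^3 - 5*x^2 - x + 6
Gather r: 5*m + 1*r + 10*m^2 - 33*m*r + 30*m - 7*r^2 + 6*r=10*m^2 + 35*m - 7*r^2 + r*(7 - 33*m)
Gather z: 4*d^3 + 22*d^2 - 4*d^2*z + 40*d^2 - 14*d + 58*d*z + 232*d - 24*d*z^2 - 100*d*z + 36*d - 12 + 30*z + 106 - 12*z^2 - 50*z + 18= 4*d^3 + 62*d^2 + 254*d + z^2*(-24*d - 12) + z*(-4*d^2 - 42*d - 20) + 112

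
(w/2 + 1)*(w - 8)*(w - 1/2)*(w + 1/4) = w^4/2 - 25*w^3/8 - 117*w^2/16 + 19*w/8 + 1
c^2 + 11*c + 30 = (c + 5)*(c + 6)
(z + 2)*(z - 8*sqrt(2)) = z^2 - 8*sqrt(2)*z + 2*z - 16*sqrt(2)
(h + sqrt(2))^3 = h^3 + 3*sqrt(2)*h^2 + 6*h + 2*sqrt(2)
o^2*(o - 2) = o^3 - 2*o^2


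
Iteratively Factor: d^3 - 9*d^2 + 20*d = (d)*(d^2 - 9*d + 20) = d*(d - 4)*(d - 5)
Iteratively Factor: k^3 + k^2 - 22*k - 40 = (k - 5)*(k^2 + 6*k + 8) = (k - 5)*(k + 2)*(k + 4)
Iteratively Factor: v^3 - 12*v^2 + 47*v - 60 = (v - 5)*(v^2 - 7*v + 12) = (v - 5)*(v - 3)*(v - 4)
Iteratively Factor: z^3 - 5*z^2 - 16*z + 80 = (z - 4)*(z^2 - z - 20) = (z - 5)*(z - 4)*(z + 4)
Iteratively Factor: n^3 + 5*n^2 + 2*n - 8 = (n - 1)*(n^2 + 6*n + 8) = (n - 1)*(n + 2)*(n + 4)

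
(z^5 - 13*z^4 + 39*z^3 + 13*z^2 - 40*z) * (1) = z^5 - 13*z^4 + 39*z^3 + 13*z^2 - 40*z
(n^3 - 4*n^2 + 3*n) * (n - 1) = n^4 - 5*n^3 + 7*n^2 - 3*n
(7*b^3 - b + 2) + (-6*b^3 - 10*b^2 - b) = b^3 - 10*b^2 - 2*b + 2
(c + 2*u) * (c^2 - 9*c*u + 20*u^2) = c^3 - 7*c^2*u + 2*c*u^2 + 40*u^3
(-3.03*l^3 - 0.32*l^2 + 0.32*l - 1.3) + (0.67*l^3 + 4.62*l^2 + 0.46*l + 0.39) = -2.36*l^3 + 4.3*l^2 + 0.78*l - 0.91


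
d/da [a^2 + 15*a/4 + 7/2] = 2*a + 15/4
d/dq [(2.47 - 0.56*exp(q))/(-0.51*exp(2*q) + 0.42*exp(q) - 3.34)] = (-0.2856*exp(2*q) + 2.5194*exp(q) + 0.833)*exp(q)/(0.2601*exp(4*q) - 0.4284*exp(3*q) + 3.5832*exp(2*q) - 2.8056*exp(q) + 11.1556)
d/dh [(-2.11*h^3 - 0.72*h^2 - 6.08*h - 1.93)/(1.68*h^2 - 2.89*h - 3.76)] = (-3.5448*h^4 + 12.1958*h^3 + 36.096*h^2 + 11.8992*h + 17.2831)/(2.8224*h^4 - 9.7104*h^3 - 4.2815*h^2 + 21.7328*h + 14.1376)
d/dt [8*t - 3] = 8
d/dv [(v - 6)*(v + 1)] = 2*v - 5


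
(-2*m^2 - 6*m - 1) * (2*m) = -4*m^3 - 12*m^2 - 2*m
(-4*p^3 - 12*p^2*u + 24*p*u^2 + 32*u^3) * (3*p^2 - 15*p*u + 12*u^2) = -12*p^5 + 24*p^4*u + 204*p^3*u^2 - 408*p^2*u^3 - 192*p*u^4 + 384*u^5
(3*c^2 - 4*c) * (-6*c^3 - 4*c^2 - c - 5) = -18*c^5 + 12*c^4 + 13*c^3 - 11*c^2 + 20*c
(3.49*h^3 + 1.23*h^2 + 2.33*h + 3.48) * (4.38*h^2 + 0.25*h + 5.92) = 15.2862*h^5 + 6.2599*h^4 + 31.1737*h^3 + 23.1065*h^2 + 14.6636*h + 20.6016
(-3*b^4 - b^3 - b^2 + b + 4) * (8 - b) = 3*b^5 - 23*b^4 - 7*b^3 - 9*b^2 + 4*b + 32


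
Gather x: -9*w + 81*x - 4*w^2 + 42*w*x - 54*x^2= -4*w^2 - 9*w - 54*x^2 + x*(42*w + 81)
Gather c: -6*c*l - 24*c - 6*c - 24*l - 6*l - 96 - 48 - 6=c*(-6*l - 30) - 30*l - 150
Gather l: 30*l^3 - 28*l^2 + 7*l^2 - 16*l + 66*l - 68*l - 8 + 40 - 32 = 30*l^3 - 21*l^2 - 18*l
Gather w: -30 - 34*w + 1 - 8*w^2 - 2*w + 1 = -8*w^2 - 36*w - 28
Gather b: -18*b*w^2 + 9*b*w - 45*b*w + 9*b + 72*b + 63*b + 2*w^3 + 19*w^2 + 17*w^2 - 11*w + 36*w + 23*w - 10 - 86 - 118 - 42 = b*(-18*w^2 - 36*w + 144) + 2*w^3 + 36*w^2 + 48*w - 256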